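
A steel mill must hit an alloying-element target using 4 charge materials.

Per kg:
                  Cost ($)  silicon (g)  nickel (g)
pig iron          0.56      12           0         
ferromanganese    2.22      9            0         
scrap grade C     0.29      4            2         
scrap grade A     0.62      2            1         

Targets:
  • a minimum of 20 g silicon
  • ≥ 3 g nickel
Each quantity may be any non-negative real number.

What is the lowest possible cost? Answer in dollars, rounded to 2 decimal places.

$1.09

Let x1 = kg of pig iron, x2 = kg of ferromanganese, x3 = kg of scrap grade C, x4 = kg of scrap grade A.
Minimize 0.56x1 + 2.22x2 + 0.29x3 + 0.62x4 subject to:
  12x1 + 9x2 + 4x3 + 2x4 ≥ 20   (silicon)
  2x3 + 1x4 ≥ 3   (nickel)
  x1, x2, x3, x4 ≥ 0.
At the optimum only pig iron, scrap grade C are positive (ferromanganese, scrap grade A = 0). There the silicon and nickel constraints are tight.
That vertex is x1 = 1.167, x3 = 1.5.
Total cost: 0.56·1.167 + 0.29·1.5 = 1.0885.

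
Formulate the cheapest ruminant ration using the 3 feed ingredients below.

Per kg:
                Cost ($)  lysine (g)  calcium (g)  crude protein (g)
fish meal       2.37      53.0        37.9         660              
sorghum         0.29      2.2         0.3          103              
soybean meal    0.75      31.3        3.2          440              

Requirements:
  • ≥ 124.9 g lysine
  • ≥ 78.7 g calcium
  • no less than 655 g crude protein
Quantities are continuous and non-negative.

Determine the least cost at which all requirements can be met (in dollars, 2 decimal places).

Let x1 = kg of fish meal, x2 = kg of sorghum, x3 = kg of soybean meal.
Minimise 2.37x1 + 0.29x2 + 0.75x3 subject to:
  53x1 + 2.2x2 + 31.3x3 ≥ 124.9   (lysine)
  37.9x1 + 0.3x2 + 3.2x3 ≥ 78.7   (calcium)
  660x1 + 103x2 + 440x3 ≥ 655   (crude protein)
  x1, x2, x3 ≥ 0.
At the optimum only fish meal, soybean meal are positive (sorghum = 0). The lysine and calcium requirements are met with equality.
That vertex is x1 = 2.03, x3 = 0.5534.
Objective = 2.37·2.03 + 0.75·0.5534 = 5.2262.

$5.23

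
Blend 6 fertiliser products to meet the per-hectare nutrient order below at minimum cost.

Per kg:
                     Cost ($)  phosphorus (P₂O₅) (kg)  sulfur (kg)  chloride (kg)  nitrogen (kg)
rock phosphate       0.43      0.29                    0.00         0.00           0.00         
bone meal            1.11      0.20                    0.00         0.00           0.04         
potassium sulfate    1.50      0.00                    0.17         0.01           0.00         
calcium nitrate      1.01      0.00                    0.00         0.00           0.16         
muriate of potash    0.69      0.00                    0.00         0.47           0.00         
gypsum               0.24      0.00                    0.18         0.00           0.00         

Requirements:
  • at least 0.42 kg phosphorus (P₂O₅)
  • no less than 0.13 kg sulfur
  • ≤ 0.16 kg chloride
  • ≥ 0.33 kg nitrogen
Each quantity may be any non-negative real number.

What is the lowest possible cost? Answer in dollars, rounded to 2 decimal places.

$2.88

Let x1 = kg of rock phosphate, x2 = kg of bone meal, x3 = kg of potassium sulfate, x4 = kg of calcium nitrate, x5 = kg of muriate of potash, x6 = kg of gypsum.
Minimize 0.43x1 + 1.11x2 + 1.5x3 + 1.01x4 + 0.69x5 + 0.24x6 with:
  0.29x1 + 0.2x2 ≥ 0.42   (phosphorus (P₂O₅))
  0.17x3 + 0.18x6 ≥ 0.13   (sulfur)
  0.01x3 + 0.47x5 ≤ 0.16   (chloride)
  0.04x2 + 0.16x4 ≥ 0.33   (nitrogen)
  x1, x2, x3, x4, x5, x6 ≥ 0.
The optimal basis is {rock phosphate, calcium nitrate, gypsum}; bone meal, potassium sulfate, muriate of potash drop out. Binding constraints: phosphorus (P₂O₅), sulfur, nitrogen.
That vertex is x1 = 1.448, x4 = 2.062, x6 = 0.7222.
Cost = 0.43·1.448 + 1.01·2.062 + 0.24·0.7222 = 2.8786.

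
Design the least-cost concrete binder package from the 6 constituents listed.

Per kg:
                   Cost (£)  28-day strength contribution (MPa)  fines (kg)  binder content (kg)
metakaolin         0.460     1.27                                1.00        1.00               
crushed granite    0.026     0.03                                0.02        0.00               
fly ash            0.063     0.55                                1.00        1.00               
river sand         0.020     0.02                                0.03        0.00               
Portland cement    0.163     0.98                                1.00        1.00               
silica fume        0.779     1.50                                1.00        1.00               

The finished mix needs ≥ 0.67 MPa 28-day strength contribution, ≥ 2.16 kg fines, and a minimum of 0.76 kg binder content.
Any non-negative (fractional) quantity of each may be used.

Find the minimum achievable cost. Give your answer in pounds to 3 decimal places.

£0.136

Let x1 = kg of metakaolin, x2 = kg of crushed granite, x3 = kg of fly ash, x4 = kg of river sand, x5 = kg of Portland cement, x6 = kg of silica fume.
Minimise 0.46x1 + 0.026x2 + 0.063x3 + 0.02x4 + 0.163x5 + 0.779x6 subject to:
  1.27x1 + 0.03x2 + 0.55x3 + 0.02x4 + 0.98x5 + 1.5x6 ≥ 0.67   (28-day strength contribution)
  1x1 + 0.02x2 + 1x3 + 0.03x4 + 1x5 + 1x6 ≥ 2.16   (fines)
  1x1 + 1x3 + 1x5 + 1x6 ≥ 0.76   (binder content)
  x1, x2, x3, x4, x5, x6 ≥ 0.
The cheapest feasible vertex uses only fly ash; metakaolin, crushed granite, river sand, Portland cement, silica fume are not used. There the fines constraint is tight.
That vertex is x3 = 2.16.
Objective = 0.063·2.16 = 0.13608.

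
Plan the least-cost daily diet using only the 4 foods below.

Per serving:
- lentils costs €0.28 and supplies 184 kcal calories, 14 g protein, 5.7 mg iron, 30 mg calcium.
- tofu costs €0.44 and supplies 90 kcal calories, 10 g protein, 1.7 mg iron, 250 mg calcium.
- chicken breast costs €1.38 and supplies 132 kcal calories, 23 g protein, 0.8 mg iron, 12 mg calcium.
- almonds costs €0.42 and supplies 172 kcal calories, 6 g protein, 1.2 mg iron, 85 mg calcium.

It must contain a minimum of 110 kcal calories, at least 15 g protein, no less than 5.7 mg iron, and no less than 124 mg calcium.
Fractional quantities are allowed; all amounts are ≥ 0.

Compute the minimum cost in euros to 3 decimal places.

Let x1 = servings of lentils, x2 = servings of tofu, x3 = servings of chicken breast, x4 = servings of almonds.
Minimise 0.28x1 + 0.44x2 + 1.38x3 + 0.42x4 subject to:
  184x1 + 90x2 + 132x3 + 172x4 ≥ 110   (calories)
  14x1 + 10x2 + 23x3 + 6x4 ≥ 15   (protein)
  5.7x1 + 1.7x2 + 0.8x3 + 1.2x4 ≥ 5.7   (iron)
  30x1 + 250x2 + 12x3 + 85x4 ≥ 124   (calcium)
  x1, x2, x3, x4 ≥ 0.
The cheapest feasible vertex uses only lentils, tofu; chicken breast, almonds are not used. The iron and calcium requirements are met with equality.
So lentils = 0.8837 servings, tofu = 0.39 servings.
Hence cost = 0.28·0.8837 + 0.44·0.39 = €0.41904.

€0.419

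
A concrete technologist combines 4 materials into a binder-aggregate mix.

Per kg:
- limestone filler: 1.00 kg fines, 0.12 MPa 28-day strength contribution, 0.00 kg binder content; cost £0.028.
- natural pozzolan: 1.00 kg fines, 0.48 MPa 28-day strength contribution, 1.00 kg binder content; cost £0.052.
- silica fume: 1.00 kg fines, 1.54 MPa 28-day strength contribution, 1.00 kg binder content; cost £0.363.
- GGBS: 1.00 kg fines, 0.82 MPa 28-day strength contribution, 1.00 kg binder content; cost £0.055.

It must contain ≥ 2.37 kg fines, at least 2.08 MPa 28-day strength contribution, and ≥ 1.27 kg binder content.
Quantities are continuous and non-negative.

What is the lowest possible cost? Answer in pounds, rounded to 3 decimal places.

Treat it as an LP. Let x1 = kg of limestone filler, x2 = kg of natural pozzolan, x3 = kg of silica fume, x4 = kg of GGBS.
Minimise 0.028x1 + 0.052x2 + 0.363x3 + 0.055x4 s.t.:
  1x1 + 1x2 + 1x3 + 1x4 ≥ 2.37   (fines)
  0.12x1 + 0.48x2 + 1.54x3 + 0.82x4 ≥ 2.08   (28-day strength contribution)
  1x2 + 1x3 + 1x4 ≥ 1.27   (binder content)
  x1, x2, x3, x4 ≥ 0.
At the optimum only GGBS is positive (limestone filler, natural pozzolan, silica fume = 0). The 28-day strength contribution requirement is met with equality.
Optimal quantities: GGBS = 2.537 kg.
Objective = 0.055·2.537 = 0.13954.

£0.140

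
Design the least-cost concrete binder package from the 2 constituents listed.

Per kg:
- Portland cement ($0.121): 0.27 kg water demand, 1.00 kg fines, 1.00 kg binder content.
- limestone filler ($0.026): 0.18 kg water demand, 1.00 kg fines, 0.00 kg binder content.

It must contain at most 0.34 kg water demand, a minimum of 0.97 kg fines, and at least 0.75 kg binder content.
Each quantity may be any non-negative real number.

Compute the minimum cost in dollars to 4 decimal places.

Let x1 = kg of Portland cement, x2 = kg of limestone filler.
min 0.121x1 + 0.026x2 subject to:
  0.27x1 + 0.18x2 ≤ 0.34   (water demand)
  1x1 + 1x2 ≥ 0.97   (fines)
  1x1 ≥ 0.75   (binder content)
  x1, x2 ≥ 0.
Both inputs are positive at the optimum. The fines and binder content requirements are met with equality.
Solving gives x1 = 0.75, x2 = 0.22.
Total cost: 0.121·0.75 + 0.026·0.22 = 0.096470.

$0.0965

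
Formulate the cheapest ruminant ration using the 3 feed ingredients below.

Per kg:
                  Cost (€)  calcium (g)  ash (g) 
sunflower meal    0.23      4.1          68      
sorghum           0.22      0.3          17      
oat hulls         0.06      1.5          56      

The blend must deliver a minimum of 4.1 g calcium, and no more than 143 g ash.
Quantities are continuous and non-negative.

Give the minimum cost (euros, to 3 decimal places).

€0.172

Treat it as an LP. Let x1 = kg of sunflower meal, x2 = kg of sorghum, x3 = kg of oat hulls.
Minimize 0.23x1 + 0.22x2 + 0.06x3 s.t.:
  4.1x1 + 0.3x2 + 1.5x3 ≥ 4.1   (calcium)
  68x1 + 17x2 + 56x3 ≤ 143   (ash)
  x1, x2, x3 ≥ 0.
At the optimum only sunflower meal, oat hulls are positive (sorghum = 0). The calcium and ash requirements are met with equality.
Optimal quantities: sunflower meal = 0.1183 kg, oat hulls = 2.41 kg.
Objective = 0.23·0.1183 + 0.06·2.41 = 0.17181.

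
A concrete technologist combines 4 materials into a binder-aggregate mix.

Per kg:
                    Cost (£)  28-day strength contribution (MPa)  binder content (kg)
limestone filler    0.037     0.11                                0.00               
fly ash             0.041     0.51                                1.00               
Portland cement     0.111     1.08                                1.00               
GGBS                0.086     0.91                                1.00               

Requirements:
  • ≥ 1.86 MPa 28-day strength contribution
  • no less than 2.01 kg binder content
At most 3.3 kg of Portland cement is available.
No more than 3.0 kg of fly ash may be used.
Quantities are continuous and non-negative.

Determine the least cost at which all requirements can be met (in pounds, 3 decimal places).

This is a linear program. Let x1 = kg of limestone filler, x2 = kg of fly ash, x3 = kg of Portland cement, x4 = kg of GGBS.
min 0.037x1 + 0.041x2 + 0.111x3 + 0.086x4 subject to:
  0.11x1 + 0.51x2 + 1.08x3 + 0.91x4 ≥ 1.86   (28-day strength contribution)
  1x2 + 1x3 + 1x4 ≥ 2.01   (binder content)
  x3 ≤ 3.3
  x2 ≤ 3
  x1, x2, x3, x4 ≥ 0.
At the optimum only fly ash, GGBS are positive (limestone filler, Portland cement = 0). There the 28-day strength contribution and the fly ash cap constraints are tight.
So fly ash = 3 kg, GGBS = 0.3626 kg.
Hence cost = 0.041·3 + 0.086·0.3626 = £0.15418.

£0.154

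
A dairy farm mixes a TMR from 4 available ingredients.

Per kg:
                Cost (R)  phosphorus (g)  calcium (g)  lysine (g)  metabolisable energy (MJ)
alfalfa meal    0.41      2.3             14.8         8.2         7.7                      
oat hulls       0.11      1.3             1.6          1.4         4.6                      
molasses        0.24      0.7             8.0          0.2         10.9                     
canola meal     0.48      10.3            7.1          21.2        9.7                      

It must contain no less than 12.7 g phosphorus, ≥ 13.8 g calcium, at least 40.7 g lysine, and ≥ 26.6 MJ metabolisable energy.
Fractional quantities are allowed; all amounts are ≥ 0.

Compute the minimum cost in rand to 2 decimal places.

R1.08

Let x1 = kg of alfalfa meal, x2 = kg of oat hulls, x3 = kg of molasses, x4 = kg of canola meal.
Minimize 0.41x1 + 0.11x2 + 0.24x3 + 0.48x4 with:
  2.3x1 + 1.3x2 + 0.7x3 + 10.3x4 ≥ 12.7   (phosphorus)
  14.8x1 + 1.6x2 + 8x3 + 7.1x4 ≥ 13.8   (calcium)
  8.2x1 + 1.4x2 + 0.2x3 + 21.2x4 ≥ 40.7   (lysine)
  7.7x1 + 4.6x2 + 10.9x3 + 9.7x4 ≥ 26.6   (metabolisable energy)
  x1, x2, x3, x4 ≥ 0.
The cheapest feasible vertex uses only oat hulls, canola meal; alfalfa meal, molasses are not used. There the lysine and metabolisable energy constraints are tight.
Solving gives x2 = 2.015, x4 = 1.787.
Total cost: 0.11·2.015 + 0.48·1.787 = 1.0794.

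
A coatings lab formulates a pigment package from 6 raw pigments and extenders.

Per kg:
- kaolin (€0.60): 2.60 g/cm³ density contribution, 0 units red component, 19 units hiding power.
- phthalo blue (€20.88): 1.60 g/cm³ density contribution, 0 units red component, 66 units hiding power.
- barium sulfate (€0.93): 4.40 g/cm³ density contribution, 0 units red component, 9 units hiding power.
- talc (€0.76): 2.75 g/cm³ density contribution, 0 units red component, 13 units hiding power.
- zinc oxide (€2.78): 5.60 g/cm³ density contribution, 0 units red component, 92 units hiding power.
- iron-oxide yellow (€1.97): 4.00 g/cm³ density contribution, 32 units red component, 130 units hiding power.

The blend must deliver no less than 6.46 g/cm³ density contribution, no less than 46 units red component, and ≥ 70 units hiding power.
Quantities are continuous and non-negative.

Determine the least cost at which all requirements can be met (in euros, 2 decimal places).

This is a linear program. Let x1 = kg of kaolin, x2 = kg of phthalo blue, x3 = kg of barium sulfate, x4 = kg of talc, x5 = kg of zinc oxide, x6 = kg of iron-oxide yellow.
min 0.6x1 + 20.88x2 + 0.93x3 + 0.76x4 + 2.78x5 + 1.97x6 with:
  2.6x1 + 1.6x2 + 4.4x3 + 2.75x4 + 5.6x5 + 4x6 ≥ 6.46   (density contribution)
  32x6 ≥ 46   (red component)
  19x1 + 66x2 + 9x3 + 13x4 + 92x5 + 130x6 ≥ 70   (hiding power)
  x1, x2, x3, x4, x5, x6 ≥ 0.
The minimum-cost mix takes nothing from kaolin, phthalo blue, talc, zinc oxide — only barium sulfate, iron-oxide yellow. Binding constraints: density contribution and red component.
So barium sulfate = 0.1614 kg, iron-oxide yellow = 1.438 kg.
Objective = 0.93·0.1614 + 1.97·1.438 = 2.9830.

€2.98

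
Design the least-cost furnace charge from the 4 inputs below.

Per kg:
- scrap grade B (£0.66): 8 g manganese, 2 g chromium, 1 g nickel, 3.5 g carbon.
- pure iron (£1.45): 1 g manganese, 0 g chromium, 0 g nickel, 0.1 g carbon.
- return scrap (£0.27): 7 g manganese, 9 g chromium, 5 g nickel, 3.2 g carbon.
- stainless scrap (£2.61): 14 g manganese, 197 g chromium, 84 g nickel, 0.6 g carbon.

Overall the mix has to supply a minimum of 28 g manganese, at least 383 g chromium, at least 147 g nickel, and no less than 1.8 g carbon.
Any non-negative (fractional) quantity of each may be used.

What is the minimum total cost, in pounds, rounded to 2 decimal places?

£5.10

Let x1 = kg of scrap grade B, x2 = kg of pure iron, x3 = kg of return scrap, x4 = kg of stainless scrap.
Minimise 0.66x1 + 1.45x2 + 0.27x3 + 2.61x4 with:
  8x1 + 1x2 + 7x3 + 14x4 ≥ 28   (manganese)
  2x1 + 9x3 + 197x4 ≥ 383   (chromium)
  1x1 + 5x3 + 84x4 ≥ 147   (nickel)
  3.5x1 + 0.1x2 + 3.2x3 + 0.6x4 ≥ 1.8   (carbon)
  x1, x2, x3, x4 ≥ 0.
The cheapest feasible vertex uses only return scrap, stainless scrap; scrap grade B, pure iron are not used. Binding constraints: chromium and carbon.
That vertex is x3 = 0.1997, x4 = 1.935.
Cost = 0.27·0.1997 + 2.61·1.935 = 5.1043.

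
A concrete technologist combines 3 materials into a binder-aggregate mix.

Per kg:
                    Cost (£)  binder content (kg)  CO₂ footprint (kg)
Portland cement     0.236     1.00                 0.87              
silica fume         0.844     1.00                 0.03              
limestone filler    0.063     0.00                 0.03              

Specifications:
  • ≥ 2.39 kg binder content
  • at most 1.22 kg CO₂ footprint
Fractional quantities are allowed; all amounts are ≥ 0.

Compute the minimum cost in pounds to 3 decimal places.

£1.186

Let x1 = kg of Portland cement, x2 = kg of silica fume, x3 = kg of limestone filler.
Minimize 0.236x1 + 0.844x2 + 0.063x3 with:
  1x1 + 1x2 ≥ 2.39   (binder content)
  0.87x1 + 0.03x2 + 0.03x3 ≤ 1.22   (CO₂ footprint)
  x1, x2, x3 ≥ 0.
The optimal basis is {Portland cement, silica fume}; limestone filler drops out. There the binder content and CO₂ footprint constraints are tight.
That vertex is x1 = 1.367, x2 = 1.023.
Hence cost = 0.236·1.367 + 0.844·1.023 = £1.18602.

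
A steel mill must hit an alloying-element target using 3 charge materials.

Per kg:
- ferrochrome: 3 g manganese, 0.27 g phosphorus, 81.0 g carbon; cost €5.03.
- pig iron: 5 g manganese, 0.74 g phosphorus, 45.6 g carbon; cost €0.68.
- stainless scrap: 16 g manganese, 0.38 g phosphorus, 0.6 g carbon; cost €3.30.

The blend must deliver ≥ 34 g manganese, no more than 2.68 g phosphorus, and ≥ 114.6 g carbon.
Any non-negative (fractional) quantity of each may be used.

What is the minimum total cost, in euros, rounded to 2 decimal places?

This is a linear program. Let x1 = kg of ferrochrome, x2 = kg of pig iron, x3 = kg of stainless scrap.
min 5.03x1 + 0.68x2 + 3.3x3 s.t.:
  3x1 + 5x2 + 16x3 ≥ 34   (manganese)
  0.27x1 + 0.74x2 + 0.38x3 ≤ 2.68   (phosphorus)
  81x1 + 45.6x2 + 0.6x3 ≥ 114.6   (carbon)
  x1, x2, x3 ≥ 0.
The cheapest feasible vertex uses only pig iron, stainless scrap; ferrochrome is not used. There the manganese and phosphorus constraints are tight.
So pig iron = 3.014 kg, stainless scrap = 1.183 kg.
Hence cost = 0.68·3.014 + 3.3·1.183 = €5.9534.

€5.95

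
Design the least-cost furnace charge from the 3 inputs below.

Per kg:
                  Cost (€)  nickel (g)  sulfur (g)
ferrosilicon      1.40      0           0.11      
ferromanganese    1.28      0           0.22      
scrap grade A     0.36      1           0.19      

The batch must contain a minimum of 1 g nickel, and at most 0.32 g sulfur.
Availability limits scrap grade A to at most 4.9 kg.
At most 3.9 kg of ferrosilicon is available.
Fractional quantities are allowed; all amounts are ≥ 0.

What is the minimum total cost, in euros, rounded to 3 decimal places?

€0.360

Let x1 = kg of ferrosilicon, x2 = kg of ferromanganese, x3 = kg of scrap grade A.
min 1.4x1 + 1.28x2 + 0.36x3 s.t.:
  1x3 ≥ 1   (nickel)
  0.11x1 + 0.22x2 + 0.19x3 ≤ 0.32   (sulfur)
  x3 ≤ 4.9
  x1 ≤ 3.9
  x1, x2, x3 ≥ 0.
The cheapest feasible vertex uses only scrap grade A; ferrosilicon, ferromanganese are not used. Binding constraint: nickel.
Solving gives x3 = 1.
Objective = 0.36·1 = 0.36000.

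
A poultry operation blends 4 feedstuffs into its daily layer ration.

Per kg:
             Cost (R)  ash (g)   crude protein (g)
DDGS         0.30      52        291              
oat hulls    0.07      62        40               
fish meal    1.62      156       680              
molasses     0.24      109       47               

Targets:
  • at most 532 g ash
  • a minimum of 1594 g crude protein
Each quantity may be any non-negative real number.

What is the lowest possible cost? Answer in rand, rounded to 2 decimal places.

Let x1 = kg of DDGS, x2 = kg of oat hulls, x3 = kg of fish meal, x4 = kg of molasses.
min 0.3x1 + 0.07x2 + 1.62x3 + 0.24x4 s.t.:
  52x1 + 62x2 + 156x3 + 109x4 ≤ 532   (ash)
  291x1 + 40x2 + 680x3 + 47x4 ≥ 1594   (crude protein)
  x1, x2, x3, x4 ≥ 0.
The cheapest feasible vertex uses only DDGS; oat hulls, fish meal, molasses are not used. The crude protein requirement is met with equality.
So DDGS = 5.478 kg.
Total cost: 0.3·5.478 = 1.6434.

R1.64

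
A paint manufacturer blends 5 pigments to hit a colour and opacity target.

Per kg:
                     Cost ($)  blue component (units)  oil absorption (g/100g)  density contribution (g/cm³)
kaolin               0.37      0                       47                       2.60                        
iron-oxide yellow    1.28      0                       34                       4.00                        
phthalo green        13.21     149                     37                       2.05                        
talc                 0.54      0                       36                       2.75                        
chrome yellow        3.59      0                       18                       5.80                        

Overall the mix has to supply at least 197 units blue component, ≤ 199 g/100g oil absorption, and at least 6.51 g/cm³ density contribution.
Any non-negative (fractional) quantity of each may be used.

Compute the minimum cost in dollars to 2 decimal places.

$18.01

Let x1 = kg of kaolin, x2 = kg of iron-oxide yellow, x3 = kg of phthalo green, x4 = kg of talc, x5 = kg of chrome yellow.
Minimise 0.37x1 + 1.28x2 + 13.21x3 + 0.54x4 + 3.59x5 with:
  149x3 ≥ 197   (blue component)
  47x1 + 34x2 + 37x3 + 36x4 + 18x5 ≤ 199   (oil absorption)
  2.6x1 + 4x2 + 2.05x3 + 2.75x4 + 5.8x5 ≥ 6.51   (density contribution)
  x1, x2, x3, x4, x5 ≥ 0.
The cheapest feasible vertex uses only kaolin, phthalo green; iron-oxide yellow, talc, chrome yellow are not used. There the blue component and density contribution constraints are tight.
That vertex is x1 = 1.4614, x3 = 1.3221.
Cost = 0.37·1.4614 + 13.21·1.3221 = 18.0057.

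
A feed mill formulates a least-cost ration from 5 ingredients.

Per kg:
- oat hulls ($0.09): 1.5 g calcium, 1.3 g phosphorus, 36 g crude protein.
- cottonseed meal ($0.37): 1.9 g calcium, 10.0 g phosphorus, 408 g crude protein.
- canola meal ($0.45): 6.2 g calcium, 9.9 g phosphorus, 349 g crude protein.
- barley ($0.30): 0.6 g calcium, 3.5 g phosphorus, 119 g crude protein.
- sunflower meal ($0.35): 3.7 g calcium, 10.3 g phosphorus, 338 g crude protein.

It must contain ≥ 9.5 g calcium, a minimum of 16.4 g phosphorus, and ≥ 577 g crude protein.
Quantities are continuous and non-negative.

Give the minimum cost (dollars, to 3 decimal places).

$0.716

Treat it as an LP. Let x1 = kg of oat hulls, x2 = kg of cottonseed meal, x3 = kg of canola meal, x4 = kg of barley, x5 = kg of sunflower meal.
Minimise 0.09x1 + 0.37x2 + 0.45x3 + 0.3x4 + 0.35x5 s.t.:
  1.5x1 + 1.9x2 + 6.2x3 + 0.6x4 + 3.7x5 ≥ 9.5   (calcium)
  1.3x1 + 10x2 + 9.9x3 + 3.5x4 + 10.3x5 ≥ 16.4   (phosphorus)
  36x1 + 408x2 + 349x3 + 119x4 + 338x5 ≥ 577   (crude protein)
  x1, x2, x3, x4, x5 ≥ 0.
The optimal basis is {canola meal, sunflower meal}; oat hulls, cottonseed meal, barley drop out. The calcium and crude protein requirements are met with equality.
Solving gives x3 = 1.338, x5 = 0.3256.
Total cost: 0.45·1.338 + 0.35·0.3256 = 0.71606.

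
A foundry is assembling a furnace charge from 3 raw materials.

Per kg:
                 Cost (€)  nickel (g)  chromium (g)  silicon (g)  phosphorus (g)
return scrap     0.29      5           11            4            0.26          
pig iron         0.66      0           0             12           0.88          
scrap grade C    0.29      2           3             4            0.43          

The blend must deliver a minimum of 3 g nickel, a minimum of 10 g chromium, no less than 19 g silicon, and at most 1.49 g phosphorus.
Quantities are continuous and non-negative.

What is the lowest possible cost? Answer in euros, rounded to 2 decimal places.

This is a linear program. Let x1 = kg of return scrap, x2 = kg of pig iron, x3 = kg of scrap grade C.
Minimize 0.29x1 + 0.66x2 + 0.29x3 with:
  5x1 + 2x3 ≥ 3   (nickel)
  11x1 + 3x3 ≥ 10   (chromium)
  4x1 + 12x2 + 4x3 ≥ 19   (silicon)
  0.26x1 + 0.88x2 + 0.43x3 ≤ 1.49   (phosphorus)
  x1, x2, x3 ≥ 0.
The minimum-cost mix takes nothing from scrap grade C — only return scrap, pig iron. The chromium and silicon requirements are met with equality.
Solving gives x1 = 0.9091, x2 = 1.28.
Objective = 0.29·0.9091 + 0.66·1.28 = 1.1084.

€1.11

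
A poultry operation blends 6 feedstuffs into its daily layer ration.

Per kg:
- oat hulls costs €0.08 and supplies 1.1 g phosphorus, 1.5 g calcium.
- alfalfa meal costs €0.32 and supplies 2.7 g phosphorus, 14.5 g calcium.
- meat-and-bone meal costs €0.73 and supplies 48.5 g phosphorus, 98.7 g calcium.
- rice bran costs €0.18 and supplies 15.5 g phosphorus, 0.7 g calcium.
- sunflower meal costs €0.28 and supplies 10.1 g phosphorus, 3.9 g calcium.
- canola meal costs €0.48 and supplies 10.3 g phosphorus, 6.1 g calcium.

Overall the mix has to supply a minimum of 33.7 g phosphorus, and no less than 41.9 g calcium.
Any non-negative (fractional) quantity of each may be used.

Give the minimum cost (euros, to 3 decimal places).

€0.461

This is a linear program. Let x1 = kg of oat hulls, x2 = kg of alfalfa meal, x3 = kg of meat-and-bone meal, x4 = kg of rice bran, x5 = kg of sunflower meal, x6 = kg of canola meal.
Minimise 0.08x1 + 0.32x2 + 0.73x3 + 0.18x4 + 0.28x5 + 0.48x6 subject to:
  1.1x1 + 2.7x2 + 48.5x3 + 15.5x4 + 10.1x5 + 10.3x6 ≥ 33.7   (phosphorus)
  1.5x1 + 14.5x2 + 98.7x3 + 0.7x4 + 3.9x5 + 6.1x6 ≥ 41.9   (calcium)
  x1, x2, x3, x4, x5, x6 ≥ 0.
The optimal basis is {meat-and-bone meal, rice bran}; oat hulls, alfalfa meal, sunflower meal, canola meal drop out. There the phosphorus and calcium constraints are tight.
Optimal quantities: meat-and-bone meal = 0.4184 kg, rice bran = 0.8651 kg.
Total cost: 0.73·0.4184 + 0.18·0.8651 = 0.46115.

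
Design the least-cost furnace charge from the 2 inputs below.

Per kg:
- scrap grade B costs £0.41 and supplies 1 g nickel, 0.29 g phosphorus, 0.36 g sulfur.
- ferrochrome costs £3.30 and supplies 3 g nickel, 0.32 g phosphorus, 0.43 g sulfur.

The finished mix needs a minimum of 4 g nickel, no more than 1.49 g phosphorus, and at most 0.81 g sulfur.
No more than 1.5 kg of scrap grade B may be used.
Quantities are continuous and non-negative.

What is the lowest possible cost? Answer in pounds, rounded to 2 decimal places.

£3.65

Set it up as a linear program. Let x1 = kg of scrap grade B, x2 = kg of ferrochrome.
Minimize 0.41x1 + 3.3x2 s.t.:
  1x1 + 3x2 ≥ 4   (nickel)
  0.29x1 + 0.32x2 ≤ 1.49   (phosphorus)
  0.36x1 + 0.43x2 ≤ 0.81   (sulfur)
  x1 ≤ 1.5
  x1, x2 ≥ 0.
Both inputs are positive at the optimum. Binding constraints: nickel and sulfur.
Optimal quantities: scrap grade B = 1.092 kg, ferrochrome = 0.9692 kg.
Hence cost = 0.41·1.092 + 3.3·0.9692 = £3.6461.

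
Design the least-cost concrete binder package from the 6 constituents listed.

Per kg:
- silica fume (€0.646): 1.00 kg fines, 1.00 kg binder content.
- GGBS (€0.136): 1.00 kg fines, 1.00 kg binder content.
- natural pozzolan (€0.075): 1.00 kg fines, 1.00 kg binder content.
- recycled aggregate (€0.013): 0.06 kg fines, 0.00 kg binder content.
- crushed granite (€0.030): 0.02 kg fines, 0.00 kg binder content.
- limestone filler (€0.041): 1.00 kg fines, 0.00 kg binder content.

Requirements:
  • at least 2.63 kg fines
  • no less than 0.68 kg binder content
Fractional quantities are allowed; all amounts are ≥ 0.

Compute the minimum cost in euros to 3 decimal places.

Let x1 = kg of silica fume, x2 = kg of GGBS, x3 = kg of natural pozzolan, x4 = kg of recycled aggregate, x5 = kg of crushed granite, x6 = kg of limestone filler.
Minimize 0.646x1 + 0.136x2 + 0.075x3 + 0.013x4 + 0.03x5 + 0.041x6 with:
  1x1 + 1x2 + 1x3 + 0.06x4 + 0.02x5 + 1x6 ≥ 2.63   (fines)
  1x1 + 1x2 + 1x3 ≥ 0.68   (binder content)
  x1, x2, x3, x4, x5, x6 ≥ 0.
The optimal basis is {natural pozzolan, limestone filler}; silica fume, GGBS, recycled aggregate, crushed granite drop out. The fines and binder content requirements are met with equality.
That vertex is x3 = 0.68, x6 = 1.95.
Cost = 0.075·0.68 + 0.041·1.95 = 0.13095.

€0.131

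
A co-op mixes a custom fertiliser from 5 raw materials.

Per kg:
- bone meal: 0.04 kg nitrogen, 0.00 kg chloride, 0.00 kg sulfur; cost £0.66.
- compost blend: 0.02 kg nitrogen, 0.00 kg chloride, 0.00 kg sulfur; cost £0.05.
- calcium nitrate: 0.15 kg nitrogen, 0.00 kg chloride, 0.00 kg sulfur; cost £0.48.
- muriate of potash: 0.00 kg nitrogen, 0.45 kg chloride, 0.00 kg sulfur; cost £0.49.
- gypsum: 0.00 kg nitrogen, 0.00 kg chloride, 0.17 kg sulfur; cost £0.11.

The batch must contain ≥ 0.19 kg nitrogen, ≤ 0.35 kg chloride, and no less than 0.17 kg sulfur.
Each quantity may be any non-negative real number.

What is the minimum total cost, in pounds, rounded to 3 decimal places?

£0.585

Treat it as an LP. Let x1 = kg of bone meal, x2 = kg of compost blend, x3 = kg of calcium nitrate, x4 = kg of muriate of potash, x5 = kg of gypsum.
Minimise 0.66x1 + 0.05x2 + 0.48x3 + 0.49x4 + 0.11x5 with:
  0.04x1 + 0.02x2 + 0.15x3 ≥ 0.19   (nitrogen)
  0.45x4 ≤ 0.35   (chloride)
  0.17x5 ≥ 0.17   (sulfur)
  x1, x2, x3, x4, x5 ≥ 0.
The optimal basis is {compost blend, gypsum}; bone meal, calcium nitrate, muriate of potash drop out. There the nitrogen and sulfur constraints are tight.
Solving gives x2 = 9.5, x5 = 1.
Objective = 0.05·9.5 + 0.11·1 = 0.58500.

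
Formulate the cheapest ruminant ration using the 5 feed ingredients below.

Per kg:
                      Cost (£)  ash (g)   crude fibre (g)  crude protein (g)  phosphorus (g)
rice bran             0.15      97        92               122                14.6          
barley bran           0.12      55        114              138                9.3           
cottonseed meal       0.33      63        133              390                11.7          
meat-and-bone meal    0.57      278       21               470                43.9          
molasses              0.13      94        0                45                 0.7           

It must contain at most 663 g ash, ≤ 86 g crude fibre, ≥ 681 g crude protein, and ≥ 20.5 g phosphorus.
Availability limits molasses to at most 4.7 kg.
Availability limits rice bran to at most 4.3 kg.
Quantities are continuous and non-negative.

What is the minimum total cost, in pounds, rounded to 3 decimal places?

£0.757

This is a linear program. Let x1 = kg of rice bran, x2 = kg of barley bran, x3 = kg of cottonseed meal, x4 = kg of meat-and-bone meal, x5 = kg of molasses.
Minimize 0.15x1 + 0.12x2 + 0.33x3 + 0.57x4 + 0.13x5 subject to:
  97x1 + 55x2 + 63x3 + 278x4 + 94x5 ≤ 663   (ash)
  92x1 + 114x2 + 133x3 + 21x4 ≤ 86   (crude fibre)
  122x1 + 138x2 + 390x3 + 470x4 + 45x5 ≥ 681   (crude protein)
  14.6x1 + 9.3x2 + 11.7x3 + 43.9x4 + 0.7x5 ≥ 20.5   (phosphorus)
  x5 ≤ 4.7
  x1 ≤ 4.3
  x1, x2, x3, x4, x5 ≥ 0.
At the optimum only cottonseed meal, meat-and-bone meal are positive (rice bran, barley bran, molasses = 0). The crude fibre and crude protein requirements are met with equality.
That vertex is x3 = 0.4808, x4 = 1.05.
Total cost: 0.33·0.4808 + 0.57·1.05 = 0.75716.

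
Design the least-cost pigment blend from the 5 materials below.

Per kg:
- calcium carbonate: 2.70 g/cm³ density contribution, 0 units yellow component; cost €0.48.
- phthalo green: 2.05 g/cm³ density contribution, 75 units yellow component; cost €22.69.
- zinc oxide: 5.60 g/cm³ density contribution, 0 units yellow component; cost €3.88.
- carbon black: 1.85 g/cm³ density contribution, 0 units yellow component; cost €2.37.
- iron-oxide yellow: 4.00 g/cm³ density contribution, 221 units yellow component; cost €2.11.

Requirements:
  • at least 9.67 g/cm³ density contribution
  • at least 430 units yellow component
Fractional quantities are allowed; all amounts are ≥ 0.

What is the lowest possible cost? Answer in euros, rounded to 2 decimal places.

Treat it as an LP. Let x1 = kg of calcium carbonate, x2 = kg of phthalo green, x3 = kg of zinc oxide, x4 = kg of carbon black, x5 = kg of iron-oxide yellow.
Minimise 0.48x1 + 22.69x2 + 3.88x3 + 2.37x4 + 2.11x5 with:
  2.7x1 + 2.05x2 + 5.6x3 + 1.85x4 + 4x5 ≥ 9.67   (density contribution)
  75x2 + 221x5 ≥ 430   (yellow component)
  x1, x2, x3, x4, x5 ≥ 0.
The cheapest feasible vertex uses only calcium carbonate, iron-oxide yellow; phthalo green, zinc oxide, carbon black are not used. Binding constraints: density contribution and yellow component.
That vertex is x1 = 0.699, x5 = 1.946.
Hence cost = 0.48·0.699 + 2.11·1.946 = €4.4416.

€4.44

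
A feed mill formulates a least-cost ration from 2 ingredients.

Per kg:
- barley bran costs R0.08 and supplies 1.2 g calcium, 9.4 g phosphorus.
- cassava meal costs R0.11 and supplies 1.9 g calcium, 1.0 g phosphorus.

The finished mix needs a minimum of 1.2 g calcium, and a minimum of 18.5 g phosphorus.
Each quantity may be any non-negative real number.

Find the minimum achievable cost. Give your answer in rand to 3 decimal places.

Set it up as a linear program. Let x1 = kg of barley bran, x2 = kg of cassava meal.
Minimize 0.08x1 + 0.11x2 with:
  1.2x1 + 1.9x2 ≥ 1.2   (calcium)
  9.4x1 + 1x2 ≥ 18.5   (phosphorus)
  x1, x2 ≥ 0.
The minimum-cost mix takes nothing from cassava meal — only barley bran. There the phosphorus constraint is tight.
Optimal quantities: barley bran = 1.968 kg.
Objective = 0.08·1.968 = 0.15744.

R0.157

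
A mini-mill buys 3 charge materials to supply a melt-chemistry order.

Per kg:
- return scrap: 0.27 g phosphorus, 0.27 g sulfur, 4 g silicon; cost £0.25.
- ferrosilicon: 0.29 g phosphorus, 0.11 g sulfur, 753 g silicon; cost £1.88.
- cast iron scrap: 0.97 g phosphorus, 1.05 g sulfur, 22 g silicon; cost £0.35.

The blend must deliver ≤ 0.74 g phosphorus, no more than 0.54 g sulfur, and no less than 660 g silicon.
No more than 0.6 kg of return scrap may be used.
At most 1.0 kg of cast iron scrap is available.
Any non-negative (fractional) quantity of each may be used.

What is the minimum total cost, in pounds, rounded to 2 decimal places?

Let x1 = kg of return scrap, x2 = kg of ferrosilicon, x3 = kg of cast iron scrap.
Minimise 0.25x1 + 1.88x2 + 0.35x3 subject to:
  0.27x1 + 0.29x2 + 0.97x3 ≤ 0.74   (phosphorus)
  0.27x1 + 0.11x2 + 1.05x3 ≤ 0.54   (sulfur)
  4x1 + 753x2 + 22x3 ≥ 660   (silicon)
  x1 ≤ 0.6
  x3 ≤ 1
  x1, x2, x3 ≥ 0.
The cheapest feasible vertex uses only ferrosilicon; return scrap, cast iron scrap are not used. Binding constraint: silicon.
Solving gives x2 = 0.8765.
Total cost: 1.88·0.8765 = 1.6478.

£1.65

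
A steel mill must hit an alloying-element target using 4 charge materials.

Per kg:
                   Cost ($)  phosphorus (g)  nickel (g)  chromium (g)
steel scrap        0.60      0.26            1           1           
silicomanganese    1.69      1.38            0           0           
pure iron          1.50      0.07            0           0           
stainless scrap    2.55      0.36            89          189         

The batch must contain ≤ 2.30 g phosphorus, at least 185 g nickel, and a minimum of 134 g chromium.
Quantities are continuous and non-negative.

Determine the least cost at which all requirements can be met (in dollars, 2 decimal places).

$5.30

This is a linear program. Let x1 = kg of steel scrap, x2 = kg of silicomanganese, x3 = kg of pure iron, x4 = kg of stainless scrap.
min 0.6x1 + 1.69x2 + 1.5x3 + 2.55x4 s.t.:
  0.26x1 + 1.38x2 + 0.07x3 + 0.36x4 ≤ 2.3   (phosphorus)
  1x1 + 89x4 ≥ 185   (nickel)
  1x1 + 189x4 ≥ 134   (chromium)
  x1, x2, x3, x4 ≥ 0.
The cheapest feasible vertex uses only stainless scrap; steel scrap, silicomanganese, pure iron are not used. Binding constraint: nickel.
Solving gives x4 = 2.079.
Hence cost = 2.55·2.079 = $5.3015.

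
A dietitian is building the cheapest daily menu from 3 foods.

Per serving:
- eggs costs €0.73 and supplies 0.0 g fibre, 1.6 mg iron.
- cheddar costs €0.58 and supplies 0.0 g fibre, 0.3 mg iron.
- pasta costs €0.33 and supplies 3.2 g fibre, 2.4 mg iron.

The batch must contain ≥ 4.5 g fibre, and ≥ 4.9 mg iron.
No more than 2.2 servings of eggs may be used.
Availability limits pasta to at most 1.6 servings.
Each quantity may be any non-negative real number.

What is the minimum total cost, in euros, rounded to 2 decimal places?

€1.01

Treat it as an LP. Let x1 = servings of eggs, x2 = servings of cheddar, x3 = servings of pasta.
Minimise 0.73x1 + 0.58x2 + 0.33x3 with:
  3.2x3 ≥ 4.5   (fibre)
  1.6x1 + 0.3x2 + 2.4x3 ≥ 4.9   (iron)
  x1 ≤ 2.2
  x3 ≤ 1.6
  x1, x2, x3 ≥ 0.
The optimal basis is {eggs, pasta}; cheddar drops out. The iron and the pasta cap requirements are met with equality.
Optimal quantities: eggs = 0.6625 servings, pasta = 1.6 servings.
Total cost: 0.73·0.6625 + 0.33·1.6 = 1.0116.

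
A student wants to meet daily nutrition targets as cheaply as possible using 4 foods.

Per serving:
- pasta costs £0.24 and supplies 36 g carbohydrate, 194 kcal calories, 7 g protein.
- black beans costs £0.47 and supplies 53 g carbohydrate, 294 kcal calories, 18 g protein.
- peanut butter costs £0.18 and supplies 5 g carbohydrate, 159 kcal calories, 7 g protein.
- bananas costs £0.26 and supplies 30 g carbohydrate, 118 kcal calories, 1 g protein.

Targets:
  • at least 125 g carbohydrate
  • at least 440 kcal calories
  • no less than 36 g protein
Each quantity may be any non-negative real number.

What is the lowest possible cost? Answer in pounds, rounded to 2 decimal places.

Let x1 = servings of pasta, x2 = servings of black beans, x3 = servings of peanut butter, x4 = servings of bananas.
min 0.24x1 + 0.47x2 + 0.18x3 + 0.26x4 s.t.:
  36x1 + 53x2 + 5x3 + 30x4 ≥ 125   (carbohydrate)
  194x1 + 294x2 + 159x3 + 118x4 ≥ 440   (calories)
  7x1 + 18x2 + 7x3 + 1x4 ≥ 36   (protein)
  x1, x2, x3, x4 ≥ 0.
At the optimum only pasta, black beans are positive (peanut butter, bananas = 0). The carbohydrate and protein requirements are met with equality.
So pasta = 1.235 servings, black beans = 1.52 servings.
Objective = 0.24·1.235 + 0.47·1.52 = 1.0108.

£1.01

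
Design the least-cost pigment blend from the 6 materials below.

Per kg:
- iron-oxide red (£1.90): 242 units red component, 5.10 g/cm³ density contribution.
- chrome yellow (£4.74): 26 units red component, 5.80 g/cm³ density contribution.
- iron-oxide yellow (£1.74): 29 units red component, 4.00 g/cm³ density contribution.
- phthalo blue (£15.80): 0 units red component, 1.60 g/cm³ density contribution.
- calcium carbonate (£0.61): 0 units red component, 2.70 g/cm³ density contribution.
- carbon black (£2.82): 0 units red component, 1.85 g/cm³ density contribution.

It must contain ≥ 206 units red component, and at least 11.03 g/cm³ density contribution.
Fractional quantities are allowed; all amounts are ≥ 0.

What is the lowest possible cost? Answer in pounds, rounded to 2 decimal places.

£3.13

Let x1 = kg of iron-oxide red, x2 = kg of chrome yellow, x3 = kg of iron-oxide yellow, x4 = kg of phthalo blue, x5 = kg of calcium carbonate, x6 = kg of carbon black.
Minimize 1.9x1 + 4.74x2 + 1.74x3 + 15.8x4 + 0.61x5 + 2.82x6 subject to:
  242x1 + 26x2 + 29x3 ≥ 206   (red component)
  5.1x1 + 5.8x2 + 4x3 + 1.6x4 + 2.7x5 + 1.85x6 ≥ 11.03   (density contribution)
  x1, x2, x3, x4, x5, x6 ≥ 0.
At the optimum only iron-oxide red, calcium carbonate are positive (chrome yellow, iron-oxide yellow, phthalo blue, carbon black = 0). There the red component and density contribution constraints are tight.
Optimal quantities: iron-oxide red = 0.8512 kg, calcium carbonate = 2.477 kg.
Cost = 1.9·0.8512 + 0.61·2.477 = 3.1283.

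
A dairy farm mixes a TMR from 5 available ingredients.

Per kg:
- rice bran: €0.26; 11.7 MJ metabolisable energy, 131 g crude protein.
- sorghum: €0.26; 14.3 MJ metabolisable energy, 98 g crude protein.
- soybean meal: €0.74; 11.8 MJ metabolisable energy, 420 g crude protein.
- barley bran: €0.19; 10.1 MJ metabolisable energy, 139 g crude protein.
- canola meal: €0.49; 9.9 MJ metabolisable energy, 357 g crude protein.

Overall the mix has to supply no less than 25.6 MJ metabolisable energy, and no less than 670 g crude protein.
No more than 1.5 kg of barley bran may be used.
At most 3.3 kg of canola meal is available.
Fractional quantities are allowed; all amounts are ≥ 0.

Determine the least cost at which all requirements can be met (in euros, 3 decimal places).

This is a linear program. Let x1 = kg of rice bran, x2 = kg of sorghum, x3 = kg of soybean meal, x4 = kg of barley bran, x5 = kg of canola meal.
Minimise 0.26x1 + 0.26x2 + 0.74x3 + 0.19x4 + 0.49x5 with:
  11.7x1 + 14.3x2 + 11.8x3 + 10.1x4 + 9.9x5 ≥ 25.6   (metabolisable energy)
  131x1 + 98x2 + 420x3 + 139x4 + 357x5 ≥ 670   (crude protein)
  x4 ≤ 1.5
  x5 ≤ 3.3
  x1, x2, x3, x4, x5 ≥ 0.
At the optimum only barley bran, canola meal are positive (rice bran, sorghum, soybean meal = 0). The crude protein and the barley bran cap requirements are met with equality.
Optimal quantities: barley bran = 1.5 kg, canola meal = 1.2927 kg.
Objective = 0.19·1.5 + 0.49·1.2927 = 0.91842.

€0.918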